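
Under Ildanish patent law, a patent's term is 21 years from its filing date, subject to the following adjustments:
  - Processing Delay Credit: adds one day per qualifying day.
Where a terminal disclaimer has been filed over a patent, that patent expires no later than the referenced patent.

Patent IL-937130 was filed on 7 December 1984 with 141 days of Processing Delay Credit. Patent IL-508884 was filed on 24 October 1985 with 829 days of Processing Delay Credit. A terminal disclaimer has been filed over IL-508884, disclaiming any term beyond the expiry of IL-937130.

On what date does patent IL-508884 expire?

April 27, 2006

Natural term of IL-508884:
  Base: filing + 21 years → 24 October 2006.
  Processing Delay Credit: +829 days → 30 January 2009.
Expiry of referenced patent IL-937130:
  Base: filing + 21 years → 7 December 2005.
  Processing Delay Credit: +141 days → 27 April 2006.
Terminal disclaimer: IL-508884 expires on the earlier of 30 January 2009 and 27 April 2006.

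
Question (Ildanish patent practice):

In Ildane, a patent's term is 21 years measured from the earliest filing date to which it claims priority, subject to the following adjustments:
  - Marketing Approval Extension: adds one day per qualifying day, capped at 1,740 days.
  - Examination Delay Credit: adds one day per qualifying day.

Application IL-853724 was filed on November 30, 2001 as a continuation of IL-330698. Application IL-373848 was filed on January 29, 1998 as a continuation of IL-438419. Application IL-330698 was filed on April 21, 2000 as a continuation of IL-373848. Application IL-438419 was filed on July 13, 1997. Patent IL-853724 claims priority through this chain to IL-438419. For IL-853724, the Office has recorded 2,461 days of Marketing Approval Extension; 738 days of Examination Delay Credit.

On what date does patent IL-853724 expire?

Earliest priority filing: 13 July 1997.
Base term: 13 July 1997 + 21 years → 13 July 2018.
Marketing Approval Extension: 2461 days claimed exceeds the 1740-day cap, so +1740 days → 18 April 2023.
Examination Delay Credit: +738 days → 25 April 2025.

2025-04-25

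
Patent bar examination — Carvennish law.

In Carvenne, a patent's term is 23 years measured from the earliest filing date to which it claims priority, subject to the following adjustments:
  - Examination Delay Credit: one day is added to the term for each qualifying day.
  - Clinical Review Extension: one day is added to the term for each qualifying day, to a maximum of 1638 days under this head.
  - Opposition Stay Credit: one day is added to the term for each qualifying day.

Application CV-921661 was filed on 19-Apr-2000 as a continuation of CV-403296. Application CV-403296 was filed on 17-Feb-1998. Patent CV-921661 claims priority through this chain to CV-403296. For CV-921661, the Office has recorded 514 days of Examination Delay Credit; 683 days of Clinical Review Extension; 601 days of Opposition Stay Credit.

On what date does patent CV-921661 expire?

Earliest priority filing: 17 February 1998.
Base term: 17 February 1998 + 23 years → 17 February 2021.
Examination Delay Credit: +514 days → 16 July 2022.
Clinical Review Extension: 683 days (within the 1638-day cap) → +683 days → 29 May 2024.
Opposition Stay Credit: +601 days → 20 January 2026.

January 20, 2026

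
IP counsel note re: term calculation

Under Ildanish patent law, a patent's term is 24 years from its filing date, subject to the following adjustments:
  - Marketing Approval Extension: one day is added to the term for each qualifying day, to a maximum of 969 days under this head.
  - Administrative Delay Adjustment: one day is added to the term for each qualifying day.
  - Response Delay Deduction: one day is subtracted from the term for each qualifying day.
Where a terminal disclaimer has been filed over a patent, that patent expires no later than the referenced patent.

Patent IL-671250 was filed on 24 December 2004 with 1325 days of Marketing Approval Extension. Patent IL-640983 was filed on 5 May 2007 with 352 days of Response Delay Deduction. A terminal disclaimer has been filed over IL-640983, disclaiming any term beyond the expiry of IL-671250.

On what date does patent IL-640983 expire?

May 18, 2030

Natural term of IL-640983:
  Base: filing + 24 years → 5 May 2031.
  Response Delay Deduction: −352 days → 18 May 2030.
Expiry of referenced patent IL-671250:
  Base: filing + 24 years → 24 December 2028.
  Marketing Approval Extension: 1325 days claimed exceeds the 969-day cap, so +969 days → 20 August 2031.
Terminal disclaimer: IL-640983 expires on the earlier of 18 May 2030 and 20 August 2031.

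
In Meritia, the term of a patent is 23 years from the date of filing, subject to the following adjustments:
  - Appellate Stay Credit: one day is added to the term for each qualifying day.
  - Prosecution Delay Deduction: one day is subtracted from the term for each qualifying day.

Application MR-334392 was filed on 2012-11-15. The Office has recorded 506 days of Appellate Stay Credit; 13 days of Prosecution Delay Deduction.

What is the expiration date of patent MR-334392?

Base term: filing date + 23 years → 15 November 2035.
Appellate Stay Credit: +506 days → 4 April 2037.
Prosecution Delay Deduction: −13 days → 22 March 2037.

March 22, 2037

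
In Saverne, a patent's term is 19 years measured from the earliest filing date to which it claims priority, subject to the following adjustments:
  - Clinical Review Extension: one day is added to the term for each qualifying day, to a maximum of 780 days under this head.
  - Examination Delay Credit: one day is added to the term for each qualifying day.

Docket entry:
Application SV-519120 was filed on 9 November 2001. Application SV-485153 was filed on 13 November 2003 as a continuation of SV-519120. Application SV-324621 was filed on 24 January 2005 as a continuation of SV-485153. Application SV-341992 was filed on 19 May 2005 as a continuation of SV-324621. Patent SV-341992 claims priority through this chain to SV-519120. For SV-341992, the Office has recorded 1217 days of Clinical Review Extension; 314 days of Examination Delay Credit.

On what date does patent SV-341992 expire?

Earliest priority filing: 9 November 2001.
Base term: 9 November 2001 + 19 years → 9 November 2020.
Clinical Review Extension: 1217 days claimed exceeds the 780-day cap, so +780 days → 29 December 2022.
Examination Delay Credit: +314 days → 8 November 2023.

November 8, 2023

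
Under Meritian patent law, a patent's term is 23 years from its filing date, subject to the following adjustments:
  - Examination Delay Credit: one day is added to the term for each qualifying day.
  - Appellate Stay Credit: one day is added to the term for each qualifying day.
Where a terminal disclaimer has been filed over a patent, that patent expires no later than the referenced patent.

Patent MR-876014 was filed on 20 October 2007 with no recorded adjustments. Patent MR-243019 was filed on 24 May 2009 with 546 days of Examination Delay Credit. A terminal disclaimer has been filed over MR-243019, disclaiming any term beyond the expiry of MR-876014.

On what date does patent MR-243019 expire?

Natural term of MR-243019:
  Base: filing + 23 years → 24 May 2032.
  Examination Delay Credit: +546 days → 21 November 2033.
Expiry of referenced patent MR-876014:
  Base: filing + 23 years → 20 October 2030.
Terminal disclaimer: MR-243019 expires on the earlier of 21 November 2033 and 20 October 2030.

2030-10-20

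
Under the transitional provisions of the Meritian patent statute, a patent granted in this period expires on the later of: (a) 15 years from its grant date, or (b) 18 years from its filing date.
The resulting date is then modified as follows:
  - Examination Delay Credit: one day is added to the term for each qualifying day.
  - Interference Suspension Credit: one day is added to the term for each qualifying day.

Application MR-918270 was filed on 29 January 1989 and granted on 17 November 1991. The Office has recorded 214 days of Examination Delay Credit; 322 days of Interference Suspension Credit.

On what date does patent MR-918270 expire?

2008-07-18

(a) grant + 15 years → 17 November 2006.
(b) filing + 18 years → 29 January 2007.
Later of the two: 29 January 2007.
Examination Delay Credit: +214 days → 31 August 2007.
Interference Suspension Credit: +322 days → 18 July 2008.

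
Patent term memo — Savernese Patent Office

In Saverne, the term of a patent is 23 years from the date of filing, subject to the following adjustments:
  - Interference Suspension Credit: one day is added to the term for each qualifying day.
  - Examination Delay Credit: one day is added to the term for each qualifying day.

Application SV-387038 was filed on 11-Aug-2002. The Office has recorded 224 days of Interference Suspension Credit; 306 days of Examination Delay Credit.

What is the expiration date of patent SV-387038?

January 23, 2027

Base term: filing date + 23 years → 11 August 2025.
Interference Suspension Credit: +224 days → 23 March 2026.
Examination Delay Credit: +306 days → 23 January 2027.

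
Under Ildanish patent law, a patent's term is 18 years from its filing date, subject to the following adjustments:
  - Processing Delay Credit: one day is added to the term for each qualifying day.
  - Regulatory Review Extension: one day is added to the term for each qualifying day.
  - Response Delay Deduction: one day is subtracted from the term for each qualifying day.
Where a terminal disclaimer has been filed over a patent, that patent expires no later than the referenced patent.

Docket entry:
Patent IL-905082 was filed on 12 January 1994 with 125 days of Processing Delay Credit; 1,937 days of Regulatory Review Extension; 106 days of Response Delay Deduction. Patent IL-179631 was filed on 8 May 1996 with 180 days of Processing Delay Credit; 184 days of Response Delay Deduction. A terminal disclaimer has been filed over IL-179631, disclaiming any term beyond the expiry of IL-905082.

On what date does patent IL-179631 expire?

2014-05-04

Natural term of IL-179631:
  Base: filing + 18 years → 8 May 2014.
  Processing Delay Credit: +180 days → 4 November 2014.
  Response Delay Deduction: −184 days → 4 May 2014.
Expiry of referenced patent IL-905082:
  Base: filing + 18 years → 12 January 2012.
  Processing Delay Credit: +125 days → 16 May 2012.
  Regulatory Review Extension: +1937 days → 4 September 2017.
  Response Delay Deduction: −106 days → 21 May 2017.
Terminal disclaimer: IL-179631 expires on the earlier of 4 May 2014 and 21 May 2017.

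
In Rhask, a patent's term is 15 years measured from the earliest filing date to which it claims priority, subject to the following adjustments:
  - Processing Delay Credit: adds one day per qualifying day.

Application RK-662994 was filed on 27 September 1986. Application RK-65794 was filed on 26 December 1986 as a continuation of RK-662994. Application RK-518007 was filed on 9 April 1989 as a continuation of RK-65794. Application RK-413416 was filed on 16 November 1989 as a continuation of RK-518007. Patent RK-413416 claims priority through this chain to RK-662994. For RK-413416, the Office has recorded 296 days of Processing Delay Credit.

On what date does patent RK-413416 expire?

2002-07-20

Earliest priority filing: 27 September 1986.
Base term: 27 September 1986 + 15 years → 27 September 2001.
Processing Delay Credit: +296 days → 20 July 2002.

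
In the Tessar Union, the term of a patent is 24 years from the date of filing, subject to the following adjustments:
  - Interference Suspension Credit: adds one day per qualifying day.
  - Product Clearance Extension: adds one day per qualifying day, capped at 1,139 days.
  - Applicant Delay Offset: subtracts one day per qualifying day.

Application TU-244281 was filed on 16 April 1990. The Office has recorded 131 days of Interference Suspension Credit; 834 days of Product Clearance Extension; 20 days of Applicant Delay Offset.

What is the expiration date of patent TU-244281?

Base term: filing date + 24 years → 16 April 2014.
Interference Suspension Credit: +131 days → 25 August 2014.
Product Clearance Extension: 834 days (within the 1139-day cap) → +834 days → 6 December 2016.
Applicant Delay Offset: −20 days → 16 November 2016.

November 16, 2016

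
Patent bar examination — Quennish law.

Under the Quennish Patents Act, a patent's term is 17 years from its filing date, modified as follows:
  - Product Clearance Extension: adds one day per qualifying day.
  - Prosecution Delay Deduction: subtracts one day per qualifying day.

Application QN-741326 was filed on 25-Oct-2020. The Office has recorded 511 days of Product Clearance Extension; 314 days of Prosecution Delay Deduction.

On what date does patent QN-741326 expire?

Base term: filing date + 17 years → 25 October 2037.
Product Clearance Extension: +511 days → 20 March 2039.
Prosecution Delay Deduction: −314 days → 10 May 2038.

2038-05-10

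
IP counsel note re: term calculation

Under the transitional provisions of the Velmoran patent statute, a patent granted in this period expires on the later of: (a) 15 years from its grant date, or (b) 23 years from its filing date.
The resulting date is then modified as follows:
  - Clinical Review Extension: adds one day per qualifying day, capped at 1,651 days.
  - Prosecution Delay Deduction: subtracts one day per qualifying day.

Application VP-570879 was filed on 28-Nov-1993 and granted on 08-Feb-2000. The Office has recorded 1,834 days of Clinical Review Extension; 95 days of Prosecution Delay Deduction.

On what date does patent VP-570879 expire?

March 3, 2021

(a) grant + 15 years → 8 February 2015.
(b) filing + 23 years → 28 November 2016.
Later of the two: 28 November 2016.
Clinical Review Extension: 1834 days claimed exceeds the 1651-day cap, so +1651 days → 6 June 2021.
Prosecution Delay Deduction: −95 days → 3 March 2021.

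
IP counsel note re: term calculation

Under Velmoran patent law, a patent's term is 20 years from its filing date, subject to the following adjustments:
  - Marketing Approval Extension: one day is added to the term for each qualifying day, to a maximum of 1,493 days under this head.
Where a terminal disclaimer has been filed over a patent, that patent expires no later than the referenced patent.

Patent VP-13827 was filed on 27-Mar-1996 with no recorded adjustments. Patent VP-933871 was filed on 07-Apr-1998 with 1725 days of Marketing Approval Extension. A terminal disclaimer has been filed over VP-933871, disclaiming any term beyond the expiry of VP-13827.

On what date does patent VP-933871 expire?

2016-03-27

Natural term of VP-933871:
  Base: filing + 20 years → 7 April 2018.
  Marketing Approval Extension: 1725 days claimed exceeds the 1493-day cap, so +1493 days → 9 May 2022.
Expiry of referenced patent VP-13827:
  Base: filing + 20 years → 27 March 2016.
Terminal disclaimer: VP-933871 expires on the earlier of 9 May 2022 and 27 March 2016.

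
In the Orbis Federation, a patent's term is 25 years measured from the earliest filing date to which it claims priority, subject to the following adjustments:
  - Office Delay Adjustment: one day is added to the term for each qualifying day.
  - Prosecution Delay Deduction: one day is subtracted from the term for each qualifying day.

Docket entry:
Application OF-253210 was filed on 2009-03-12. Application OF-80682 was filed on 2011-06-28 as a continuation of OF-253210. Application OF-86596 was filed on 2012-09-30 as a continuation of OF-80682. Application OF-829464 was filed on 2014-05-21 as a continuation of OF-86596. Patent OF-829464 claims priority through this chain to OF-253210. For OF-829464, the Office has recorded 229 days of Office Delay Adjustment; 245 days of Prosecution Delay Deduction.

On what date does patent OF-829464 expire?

2034-02-24

Earliest priority filing: 12 March 2009.
Base term: 12 March 2009 + 25 years → 12 March 2034.
Office Delay Adjustment: +229 days → 27 October 2034.
Prosecution Delay Deduction: −245 days → 24 February 2034.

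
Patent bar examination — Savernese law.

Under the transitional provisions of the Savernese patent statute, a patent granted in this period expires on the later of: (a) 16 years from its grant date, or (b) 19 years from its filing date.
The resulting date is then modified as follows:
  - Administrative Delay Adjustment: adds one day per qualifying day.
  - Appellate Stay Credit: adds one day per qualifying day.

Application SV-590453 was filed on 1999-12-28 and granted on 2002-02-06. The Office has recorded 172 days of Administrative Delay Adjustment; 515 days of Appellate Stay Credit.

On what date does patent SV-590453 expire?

November 14, 2020

(a) grant + 16 years → 6 February 2018.
(b) filing + 19 years → 28 December 2018.
Later of the two: 28 December 2018.
Administrative Delay Adjustment: +172 days → 18 June 2019.
Appellate Stay Credit: +515 days → 14 November 2020.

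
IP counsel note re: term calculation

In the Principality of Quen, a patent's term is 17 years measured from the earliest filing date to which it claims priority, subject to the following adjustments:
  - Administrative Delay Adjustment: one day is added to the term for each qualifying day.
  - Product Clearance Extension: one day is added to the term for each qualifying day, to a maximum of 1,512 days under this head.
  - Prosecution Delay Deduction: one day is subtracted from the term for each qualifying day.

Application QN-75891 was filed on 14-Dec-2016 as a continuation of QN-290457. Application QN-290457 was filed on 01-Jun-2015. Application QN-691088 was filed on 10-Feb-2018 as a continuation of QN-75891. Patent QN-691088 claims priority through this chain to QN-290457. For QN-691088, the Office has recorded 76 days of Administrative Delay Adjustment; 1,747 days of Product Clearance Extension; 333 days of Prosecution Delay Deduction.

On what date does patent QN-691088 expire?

Earliest priority filing: 1 June 2015.
Base term: 1 June 2015 + 17 years → 1 June 2032.
Administrative Delay Adjustment: +76 days → 16 August 2032.
Product Clearance Extension: 1747 days claimed exceeds the 1512-day cap, so +1512 days → 6 October 2036.
Prosecution Delay Deduction: −333 days → 8 November 2035.

November 8, 2035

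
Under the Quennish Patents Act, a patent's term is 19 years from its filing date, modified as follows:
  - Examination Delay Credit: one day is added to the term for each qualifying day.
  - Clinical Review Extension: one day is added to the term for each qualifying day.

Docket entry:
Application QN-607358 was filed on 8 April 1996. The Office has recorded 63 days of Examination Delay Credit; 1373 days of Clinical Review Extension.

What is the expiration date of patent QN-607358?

2019-03-14

Base term: filing date + 19 years → 8 April 2015.
Examination Delay Credit: +63 days → 10 June 2015.
Clinical Review Extension: +1373 days → 14 March 2019.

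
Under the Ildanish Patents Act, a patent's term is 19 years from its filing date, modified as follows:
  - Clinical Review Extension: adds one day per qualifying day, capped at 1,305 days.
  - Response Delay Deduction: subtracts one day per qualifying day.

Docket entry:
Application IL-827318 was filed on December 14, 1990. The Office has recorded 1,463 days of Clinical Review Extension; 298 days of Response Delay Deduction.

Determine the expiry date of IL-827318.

Base term: filing date + 19 years → 14 December 2009.
Clinical Review Extension: 1463 days claimed exceeds the 1305-day cap, so +1305 days → 11 July 2013.
Response Delay Deduction: −298 days → 16 September 2012.

2012-09-16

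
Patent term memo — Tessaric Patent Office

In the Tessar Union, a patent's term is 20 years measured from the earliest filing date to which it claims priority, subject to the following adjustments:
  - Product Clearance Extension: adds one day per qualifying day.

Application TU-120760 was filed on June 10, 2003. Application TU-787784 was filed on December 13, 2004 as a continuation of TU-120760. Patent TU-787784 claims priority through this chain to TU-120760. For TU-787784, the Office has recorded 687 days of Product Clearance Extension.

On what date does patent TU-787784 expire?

Earliest priority filing: 10 June 2003.
Base term: 10 June 2003 + 20 years → 10 June 2023.
Product Clearance Extension: +687 days → 27 April 2025.

April 27, 2025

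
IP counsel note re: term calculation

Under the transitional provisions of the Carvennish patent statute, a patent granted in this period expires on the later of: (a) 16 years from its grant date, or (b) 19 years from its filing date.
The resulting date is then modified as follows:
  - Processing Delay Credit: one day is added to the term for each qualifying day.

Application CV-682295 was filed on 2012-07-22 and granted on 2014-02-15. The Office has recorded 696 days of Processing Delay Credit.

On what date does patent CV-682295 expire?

(a) grant + 16 years → 15 February 2030.
(b) filing + 19 years → 22 July 2031.
Later of the two: 22 July 2031.
Processing Delay Credit: +696 days → 17 June 2033.

June 17, 2033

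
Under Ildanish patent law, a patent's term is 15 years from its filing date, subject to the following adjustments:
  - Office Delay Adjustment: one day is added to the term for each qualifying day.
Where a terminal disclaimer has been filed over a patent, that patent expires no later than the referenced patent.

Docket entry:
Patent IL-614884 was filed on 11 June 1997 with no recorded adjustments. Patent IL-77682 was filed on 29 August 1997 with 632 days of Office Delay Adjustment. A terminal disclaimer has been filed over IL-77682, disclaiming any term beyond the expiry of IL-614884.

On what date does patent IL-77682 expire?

Natural term of IL-77682:
  Base: filing + 15 years → 29 August 2012.
  Office Delay Adjustment: +632 days → 23 May 2014.
Expiry of referenced patent IL-614884:
  Base: filing + 15 years → 11 June 2012.
Terminal disclaimer: IL-77682 expires on the earlier of 23 May 2014 and 11 June 2012.

2012-06-11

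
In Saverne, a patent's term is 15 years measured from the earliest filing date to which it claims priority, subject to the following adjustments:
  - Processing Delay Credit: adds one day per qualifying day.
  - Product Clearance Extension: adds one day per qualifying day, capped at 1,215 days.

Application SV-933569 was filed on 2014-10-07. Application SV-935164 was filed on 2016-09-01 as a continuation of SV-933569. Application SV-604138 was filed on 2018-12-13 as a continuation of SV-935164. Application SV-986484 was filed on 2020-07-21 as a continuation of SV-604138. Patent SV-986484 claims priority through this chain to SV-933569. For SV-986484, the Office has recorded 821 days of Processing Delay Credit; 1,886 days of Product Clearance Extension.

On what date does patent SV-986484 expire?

Earliest priority filing: 7 October 2014.
Base term: 7 October 2014 + 15 years → 7 October 2029.
Processing Delay Credit: +821 days → 6 January 2032.
Product Clearance Extension: 1886 days claimed exceeds the 1215-day cap, so +1215 days → 5 May 2035.

2035-05-05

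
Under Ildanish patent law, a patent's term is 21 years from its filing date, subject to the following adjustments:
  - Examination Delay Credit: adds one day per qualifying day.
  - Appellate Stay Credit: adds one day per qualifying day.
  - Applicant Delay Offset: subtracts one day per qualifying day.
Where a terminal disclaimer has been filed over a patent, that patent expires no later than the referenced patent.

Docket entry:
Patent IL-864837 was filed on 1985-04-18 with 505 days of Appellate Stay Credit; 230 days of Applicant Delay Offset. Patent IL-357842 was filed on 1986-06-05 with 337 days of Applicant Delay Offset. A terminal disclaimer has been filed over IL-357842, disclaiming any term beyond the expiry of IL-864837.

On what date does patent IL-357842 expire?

Natural term of IL-357842:
  Base: filing + 21 years → 5 June 2007.
  Applicant Delay Offset: −337 days → 3 July 2006.
Expiry of referenced patent IL-864837:
  Base: filing + 21 years → 18 April 2006.
  Appellate Stay Credit: +505 days → 5 September 2007.
  Applicant Delay Offset: −230 days → 18 January 2007.
Terminal disclaimer: IL-357842 expires on the earlier of 3 July 2006 and 18 January 2007.

July 3, 2006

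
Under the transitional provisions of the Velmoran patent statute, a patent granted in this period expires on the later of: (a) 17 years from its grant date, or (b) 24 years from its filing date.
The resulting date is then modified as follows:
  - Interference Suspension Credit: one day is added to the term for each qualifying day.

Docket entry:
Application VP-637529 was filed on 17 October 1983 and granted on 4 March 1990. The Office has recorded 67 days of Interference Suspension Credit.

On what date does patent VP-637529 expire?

(a) grant + 17 years → 4 March 2007.
(b) filing + 24 years → 17 October 2007.
Later of the two: 17 October 2007.
Interference Suspension Credit: +67 days → 23 December 2007.

December 23, 2007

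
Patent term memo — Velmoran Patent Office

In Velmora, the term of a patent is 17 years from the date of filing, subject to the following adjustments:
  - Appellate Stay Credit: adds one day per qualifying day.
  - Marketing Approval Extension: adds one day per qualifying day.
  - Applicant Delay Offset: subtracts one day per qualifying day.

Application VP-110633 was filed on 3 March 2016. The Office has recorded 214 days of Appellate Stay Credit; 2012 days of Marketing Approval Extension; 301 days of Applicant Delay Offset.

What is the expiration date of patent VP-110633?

June 10, 2038

Base term: filing date + 17 years → 3 March 2033.
Appellate Stay Credit: +214 days → 3 October 2033.
Marketing Approval Extension: +2012 days → 7 April 2039.
Applicant Delay Offset: −301 days → 10 June 2038.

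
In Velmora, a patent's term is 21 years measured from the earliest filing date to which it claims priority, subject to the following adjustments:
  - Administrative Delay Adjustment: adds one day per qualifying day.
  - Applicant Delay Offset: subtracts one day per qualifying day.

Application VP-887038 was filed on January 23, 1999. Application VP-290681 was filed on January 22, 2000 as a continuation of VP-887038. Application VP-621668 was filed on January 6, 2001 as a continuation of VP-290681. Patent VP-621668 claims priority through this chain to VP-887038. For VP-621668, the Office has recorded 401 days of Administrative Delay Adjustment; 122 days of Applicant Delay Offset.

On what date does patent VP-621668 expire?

October 28, 2020

Earliest priority filing: 23 January 1999.
Base term: 23 January 1999 + 21 years → 23 January 2020.
Administrative Delay Adjustment: +401 days → 27 February 2021.
Applicant Delay Offset: −122 days → 28 October 2020.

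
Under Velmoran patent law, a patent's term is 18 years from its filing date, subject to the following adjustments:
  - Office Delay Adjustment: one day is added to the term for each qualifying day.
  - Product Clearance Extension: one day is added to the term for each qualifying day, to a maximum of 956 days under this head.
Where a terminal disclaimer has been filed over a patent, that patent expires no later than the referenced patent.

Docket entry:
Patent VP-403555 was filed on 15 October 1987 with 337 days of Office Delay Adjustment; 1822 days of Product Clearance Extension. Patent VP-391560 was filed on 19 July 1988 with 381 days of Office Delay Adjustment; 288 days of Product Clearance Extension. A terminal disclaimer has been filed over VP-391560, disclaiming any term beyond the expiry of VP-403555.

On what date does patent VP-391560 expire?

2008-05-18

Natural term of VP-391560:
  Base: filing + 18 years → 19 July 2006.
  Office Delay Adjustment: +381 days → 4 August 2007.
  Product Clearance Extension: 288 days (within the 956-day cap) → +288 days → 18 May 2008.
Expiry of referenced patent VP-403555:
  Base: filing + 18 years → 15 October 2005.
  Office Delay Adjustment: +337 days → 17 September 2006.
  Product Clearance Extension: 1822 days claimed exceeds the 956-day cap, so +956 days → 30 April 2009.
Terminal disclaimer: VP-391560 expires on the earlier of 18 May 2008 and 30 April 2009.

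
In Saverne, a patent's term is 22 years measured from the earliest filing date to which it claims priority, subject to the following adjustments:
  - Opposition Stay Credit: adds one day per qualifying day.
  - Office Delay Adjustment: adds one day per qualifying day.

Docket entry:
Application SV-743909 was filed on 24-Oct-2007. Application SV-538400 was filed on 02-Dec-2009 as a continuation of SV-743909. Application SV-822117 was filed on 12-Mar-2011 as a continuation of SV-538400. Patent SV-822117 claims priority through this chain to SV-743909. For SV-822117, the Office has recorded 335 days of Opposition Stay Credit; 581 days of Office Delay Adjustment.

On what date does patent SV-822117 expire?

2032-04-27

Earliest priority filing: 24 October 2007.
Base term: 24 October 2007 + 22 years → 24 October 2029.
Opposition Stay Credit: +335 days → 24 September 2030.
Office Delay Adjustment: +581 days → 27 April 2032.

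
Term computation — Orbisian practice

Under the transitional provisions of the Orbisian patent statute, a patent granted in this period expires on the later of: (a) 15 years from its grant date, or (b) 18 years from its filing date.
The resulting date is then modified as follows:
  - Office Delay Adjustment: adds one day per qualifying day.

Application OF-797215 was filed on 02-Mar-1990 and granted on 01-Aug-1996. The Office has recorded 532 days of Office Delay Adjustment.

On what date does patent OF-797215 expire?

January 14, 2013

(a) grant + 15 years → 1 August 2011.
(b) filing + 18 years → 2 March 2008.
Later of the two: 1 August 2011.
Office Delay Adjustment: +532 days → 14 January 2013.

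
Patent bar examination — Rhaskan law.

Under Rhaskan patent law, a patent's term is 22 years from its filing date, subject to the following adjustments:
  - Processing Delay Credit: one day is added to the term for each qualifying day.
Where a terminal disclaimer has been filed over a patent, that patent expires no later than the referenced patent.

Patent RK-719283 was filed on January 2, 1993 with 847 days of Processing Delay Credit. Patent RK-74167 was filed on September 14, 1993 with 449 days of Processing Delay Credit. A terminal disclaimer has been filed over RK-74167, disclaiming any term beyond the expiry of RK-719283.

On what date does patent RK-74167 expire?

2016-12-06

Natural term of RK-74167:
  Base: filing + 22 years → 14 September 2015.
  Processing Delay Credit: +449 days → 6 December 2016.
Expiry of referenced patent RK-719283:
  Base: filing + 22 years → 2 January 2015.
  Processing Delay Credit: +847 days → 28 April 2017.
Terminal disclaimer: RK-74167 expires on the earlier of 6 December 2016 and 28 April 2017.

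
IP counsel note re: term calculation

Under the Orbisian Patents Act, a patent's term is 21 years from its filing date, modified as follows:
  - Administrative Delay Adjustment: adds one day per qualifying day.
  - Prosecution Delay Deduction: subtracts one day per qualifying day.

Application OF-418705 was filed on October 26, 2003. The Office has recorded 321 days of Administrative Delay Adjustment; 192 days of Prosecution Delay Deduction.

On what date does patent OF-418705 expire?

2025-03-04

Base term: filing date + 21 years → 26 October 2024.
Administrative Delay Adjustment: +321 days → 12 September 2025.
Prosecution Delay Deduction: −192 days → 4 March 2025.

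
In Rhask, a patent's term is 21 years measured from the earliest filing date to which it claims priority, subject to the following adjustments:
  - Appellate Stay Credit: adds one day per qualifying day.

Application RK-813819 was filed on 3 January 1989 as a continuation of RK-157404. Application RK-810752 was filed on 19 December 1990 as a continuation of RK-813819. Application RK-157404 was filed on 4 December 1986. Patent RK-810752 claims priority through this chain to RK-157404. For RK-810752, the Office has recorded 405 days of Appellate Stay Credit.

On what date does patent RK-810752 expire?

Earliest priority filing: 4 December 1986.
Base term: 4 December 1986 + 21 years → 4 December 2007.
Appellate Stay Credit: +405 days → 12 January 2009.

January 12, 2009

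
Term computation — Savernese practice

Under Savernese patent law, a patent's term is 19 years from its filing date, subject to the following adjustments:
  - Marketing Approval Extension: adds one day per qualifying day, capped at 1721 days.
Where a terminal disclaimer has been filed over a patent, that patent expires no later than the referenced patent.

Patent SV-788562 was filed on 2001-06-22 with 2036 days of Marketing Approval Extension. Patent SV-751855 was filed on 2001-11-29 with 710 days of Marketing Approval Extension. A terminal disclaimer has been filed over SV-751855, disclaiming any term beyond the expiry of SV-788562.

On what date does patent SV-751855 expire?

2022-11-09

Natural term of SV-751855:
  Base: filing + 19 years → 29 November 2020.
  Marketing Approval Extension: 710 days (within the 1721-day cap) → +710 days → 9 November 2022.
Expiry of referenced patent SV-788562:
  Base: filing + 19 years → 22 June 2020.
  Marketing Approval Extension: 2036 days claimed exceeds the 1721-day cap, so +1721 days → 9 March 2025.
Terminal disclaimer: SV-751855 expires on the earlier of 9 November 2022 and 9 March 2025.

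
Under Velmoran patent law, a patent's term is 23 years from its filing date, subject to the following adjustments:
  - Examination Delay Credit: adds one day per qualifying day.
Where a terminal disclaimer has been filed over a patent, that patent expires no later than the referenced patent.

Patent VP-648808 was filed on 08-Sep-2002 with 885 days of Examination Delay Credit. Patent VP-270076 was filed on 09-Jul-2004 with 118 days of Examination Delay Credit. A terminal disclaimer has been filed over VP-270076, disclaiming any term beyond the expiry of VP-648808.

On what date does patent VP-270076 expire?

2027-11-04

Natural term of VP-270076:
  Base: filing + 23 years → 9 July 2027.
  Examination Delay Credit: +118 days → 4 November 2027.
Expiry of referenced patent VP-648808:
  Base: filing + 23 years → 8 September 2025.
  Examination Delay Credit: +885 days → 10 February 2028.
Terminal disclaimer: VP-270076 expires on the earlier of 4 November 2027 and 10 February 2028.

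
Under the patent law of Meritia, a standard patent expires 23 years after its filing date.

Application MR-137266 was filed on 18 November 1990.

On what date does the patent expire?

Filing date + 23 years → 18 November 2013.

2013-11-18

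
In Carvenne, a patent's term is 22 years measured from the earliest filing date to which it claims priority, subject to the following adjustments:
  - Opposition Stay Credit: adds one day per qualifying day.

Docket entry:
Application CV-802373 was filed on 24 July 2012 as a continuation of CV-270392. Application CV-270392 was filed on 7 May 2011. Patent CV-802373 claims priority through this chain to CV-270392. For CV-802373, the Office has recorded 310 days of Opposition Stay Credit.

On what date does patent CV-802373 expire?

March 13, 2034

Earliest priority filing: 7 May 2011.
Base term: 7 May 2011 + 22 years → 7 May 2033.
Opposition Stay Credit: +310 days → 13 March 2034.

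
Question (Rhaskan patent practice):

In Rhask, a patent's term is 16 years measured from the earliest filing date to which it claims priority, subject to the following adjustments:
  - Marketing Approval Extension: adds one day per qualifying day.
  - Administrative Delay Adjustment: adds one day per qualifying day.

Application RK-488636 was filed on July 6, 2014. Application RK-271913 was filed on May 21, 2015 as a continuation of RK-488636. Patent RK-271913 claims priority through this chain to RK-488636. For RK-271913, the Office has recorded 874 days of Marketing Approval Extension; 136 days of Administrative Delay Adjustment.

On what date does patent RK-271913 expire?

April 11, 2033

Earliest priority filing: 6 July 2014.
Base term: 6 July 2014 + 16 years → 6 July 2030.
Marketing Approval Extension: +874 days → 26 November 2032.
Administrative Delay Adjustment: +136 days → 11 April 2033.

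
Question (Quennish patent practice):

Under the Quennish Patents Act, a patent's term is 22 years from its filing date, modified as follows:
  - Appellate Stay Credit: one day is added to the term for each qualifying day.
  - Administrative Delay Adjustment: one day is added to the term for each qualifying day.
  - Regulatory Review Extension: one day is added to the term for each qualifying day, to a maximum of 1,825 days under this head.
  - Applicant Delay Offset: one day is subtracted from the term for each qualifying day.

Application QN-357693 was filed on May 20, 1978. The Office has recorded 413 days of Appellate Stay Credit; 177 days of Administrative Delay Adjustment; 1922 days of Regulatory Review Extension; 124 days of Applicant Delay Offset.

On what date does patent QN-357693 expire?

Base term: filing date + 22 years → 20 May 2000.
Appellate Stay Credit: +413 days → 7 July 2001.
Administrative Delay Adjustment: +177 days → 31 December 2001.
Regulatory Review Extension: 1922 days claimed exceeds the 1825-day cap, so +1825 days → 30 December 2006.
Applicant Delay Offset: −124 days → 28 August 2006.

August 28, 2006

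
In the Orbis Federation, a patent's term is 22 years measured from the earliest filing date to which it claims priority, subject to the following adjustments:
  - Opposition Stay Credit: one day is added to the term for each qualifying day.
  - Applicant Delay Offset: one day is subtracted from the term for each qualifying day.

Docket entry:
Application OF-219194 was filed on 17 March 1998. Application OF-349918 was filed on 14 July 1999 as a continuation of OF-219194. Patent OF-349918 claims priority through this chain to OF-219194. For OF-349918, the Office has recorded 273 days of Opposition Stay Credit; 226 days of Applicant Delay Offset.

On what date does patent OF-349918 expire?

May 3, 2020

Earliest priority filing: 17 March 1998.
Base term: 17 March 1998 + 22 years → 17 March 2020.
Opposition Stay Credit: +273 days → 15 December 2020.
Applicant Delay Offset: −226 days → 3 May 2020.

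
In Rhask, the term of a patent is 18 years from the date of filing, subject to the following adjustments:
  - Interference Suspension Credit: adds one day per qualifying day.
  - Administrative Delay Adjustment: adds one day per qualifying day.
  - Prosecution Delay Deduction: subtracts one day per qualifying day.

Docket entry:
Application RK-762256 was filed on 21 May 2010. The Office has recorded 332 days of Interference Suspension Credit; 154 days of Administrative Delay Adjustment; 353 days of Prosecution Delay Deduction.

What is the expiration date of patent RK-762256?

Base term: filing date + 18 years → 21 May 2028.
Interference Suspension Credit: +332 days → 18 April 2029.
Administrative Delay Adjustment: +154 days → 19 September 2029.
Prosecution Delay Deduction: −353 days → 1 October 2028.

October 1, 2028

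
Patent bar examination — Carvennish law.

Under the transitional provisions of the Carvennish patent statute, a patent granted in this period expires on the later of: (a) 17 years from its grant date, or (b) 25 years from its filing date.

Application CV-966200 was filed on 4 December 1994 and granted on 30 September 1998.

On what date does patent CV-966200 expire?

(a) grant + 17 years → 30 September 2015.
(b) filing + 25 years → 4 December 2019.
Later of the two: 4 December 2019.

December 4, 2019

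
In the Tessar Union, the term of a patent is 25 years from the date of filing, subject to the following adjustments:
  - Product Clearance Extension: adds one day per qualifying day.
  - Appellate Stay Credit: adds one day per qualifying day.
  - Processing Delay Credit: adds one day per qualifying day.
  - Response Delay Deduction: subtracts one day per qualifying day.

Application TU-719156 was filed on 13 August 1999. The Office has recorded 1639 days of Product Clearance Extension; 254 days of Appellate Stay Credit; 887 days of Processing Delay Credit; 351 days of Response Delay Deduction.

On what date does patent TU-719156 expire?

2031-04-08

Base term: filing date + 25 years → 13 August 2024.
Product Clearance Extension: +1639 days → 7 February 2029.
Appellate Stay Credit: +254 days → 19 October 2029.
Processing Delay Credit: +887 days → 24 March 2032.
Response Delay Deduction: −351 days → 8 April 2031.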